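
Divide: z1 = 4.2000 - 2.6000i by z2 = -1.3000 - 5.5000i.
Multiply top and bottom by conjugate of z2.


Conjugate of z2 = -1.3000 + 5.5000i
Numerator: (4.2000 - 2.6000i)(-1.3000 + 5.5000i) = 8.8400 + 26.4800i
Denominator: (-1.3)^2 + (-5.5)^2 = 31.94
Result = (8.8400 + 26.4800i)/31.94

0.2768 + 0.8291i


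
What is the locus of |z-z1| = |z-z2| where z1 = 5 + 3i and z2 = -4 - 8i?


Equal distances means the locus is the perpendicular bisector of z1 and z2.
Midpoint = ((5+(-4))/2, (3+(-8))/2) = (0.5000, -2.5000)

Perpendicular bisector through (0.5000, -2.5000)


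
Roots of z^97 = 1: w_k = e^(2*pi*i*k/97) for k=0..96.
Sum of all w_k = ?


The sum of all 97th roots of unity is 0.
Geometric series: (1 - w^97)/(1 - w) = (1-1)/(1-w) = 0 since w^97 = 1, w ≠ 1.
Alternatively: coefficient of z^96 in z^97 - 1 is 0.

0


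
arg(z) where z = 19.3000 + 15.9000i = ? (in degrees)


Re = 19.3, Im = 15.9
arg = atan2(15.9, 19.3) = 39.4829 degrees

arg(z) = 39.4829 degrees


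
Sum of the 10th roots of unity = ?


The sum of all 10th roots of unity is 0.
Geometric series: (1 - w^10)/(1 - w) = (1-1)/(1-w) = 0 since w^10 = 1, w ≠ 1.
Alternatively: coefficient of z^9 in z^10 - 1 is 0.

0


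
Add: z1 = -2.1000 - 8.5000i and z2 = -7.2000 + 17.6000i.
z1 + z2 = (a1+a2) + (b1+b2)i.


Real: -2.1 - 7.2 = -9.3
Imag: -8.5 + 17.6 = 9.1

-9.3000 + 9.1000i


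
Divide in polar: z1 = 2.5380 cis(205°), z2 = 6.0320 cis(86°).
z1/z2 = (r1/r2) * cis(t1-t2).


r = 2.5380 / 6.0320 = 0.4208
theta = 205° - 86° = 119° = 119° (mod 360)

0.4208 cis(119°)


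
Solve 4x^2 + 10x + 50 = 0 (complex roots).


disc = 10^2 - 4*4*50 = 100 - 800 = -700
sqrt(|disc|) = sqrt(700) = 26.4575
Real part = -10/(2*4) = -1.2500
Imag part = 26.4575/(2*4) = 3.3072

-1.2500 ± 3.3072i


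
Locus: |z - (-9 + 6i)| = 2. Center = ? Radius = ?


|z - z0| = r is a circle with center z0 and radius r.
Center = (-9, 6), radius = 2

Circle with center (-9, 6) and radius 2


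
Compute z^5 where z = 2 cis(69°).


r^5 = 2^5 = 32
n*theta = 5*69° = 345° = 345° (mod 360)
a = 32*cos(345°) = 30.9096
b = 32*sin(345°) = -8.2822

32 cis(345°) = 30.9096 - 8.2822i


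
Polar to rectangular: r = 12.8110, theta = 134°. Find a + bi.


a = 12.8110*cos(134°) = 12.8110*(-0.69466) = -8.8993
b = 12.8110*sin(134°) = 12.8110*0.71934 = 9.2155

-8.8993 + 9.2155i


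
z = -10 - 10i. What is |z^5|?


|z| = sqrt(100+100) = sqrt(200) = 14.1421
|z^5| = |z|^5 = (sqrt(200))^5 = 200^2 * sqrt(200) = 40000*sqrt(200)

|z^5| = 40000*sqrt(200) ≈ 565685.4249


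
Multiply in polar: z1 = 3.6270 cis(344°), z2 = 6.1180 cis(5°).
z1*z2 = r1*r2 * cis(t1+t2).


r = 3.6270 * 6.1180 = 22.1900
theta = 344° + 5° = 349° = 349° (mod 360)

22.1900 cis(349°)


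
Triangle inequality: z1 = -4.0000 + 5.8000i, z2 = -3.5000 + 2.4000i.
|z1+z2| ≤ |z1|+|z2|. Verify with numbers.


|z1| = sqrt((-4)^2 + 5.8^2) = sqrt(49.64) = 7.0456
|z2| = sqrt((-3.5)^2 + 2.4^2) = sqrt(18.01) = 4.2438
z1+z2 = -7.5000 + 8.2000i
|z1+z2| = sqrt(123.49) = 11.1126
|z1|+|z2| = 7.0456 + 4.2438 = 11.2894

|z1+z2| = 11.1126 ≤ |z1|+|z2| = 11.2894 (verified)


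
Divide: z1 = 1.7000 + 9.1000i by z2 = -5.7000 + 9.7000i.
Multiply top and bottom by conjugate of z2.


Conjugate of z2 = -5.7000 - 9.7000i
Numerator: (1.7000 + 9.1000i)(-5.7000 - 9.7000i) = 78.5800 - 68.3600i
Denominator: (-5.7)^2 + 9.7^2 = 126.58
Result = (78.5800 - 68.3600i)/126.58

0.6208 - 0.5401i


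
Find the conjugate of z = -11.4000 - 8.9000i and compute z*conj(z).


z_bar = -11.4000 + 8.9000i
z*z_bar = (-11.4)^2 + (-8.9)^2 = 129.96 + 79.21 = 209.17

z_bar = -11.4000 + 8.9000i, z*z_bar = 209.17


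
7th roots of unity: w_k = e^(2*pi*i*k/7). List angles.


The 7th roots of unity are cis(360k/7°) for k=0..6
Angle step = 360/7 = 51.4286°
Primitive root: cis(51.4286°)
Primitive root = 0.6235 + 0.7818i

7 roots at angles: 0°, 51.4286°, 102.8571°, 154.2857°, 205.7143°, 257.1429°, 308.5714°


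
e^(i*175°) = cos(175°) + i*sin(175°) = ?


cos(175°) = -0.9962
sin(175°) = 0.0872

e^(i*175°) = -0.9962 + 0.0872i


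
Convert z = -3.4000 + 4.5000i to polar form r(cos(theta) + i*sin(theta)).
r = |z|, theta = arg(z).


r = sqrt(11.56+20.25) = sqrt(31.81) = 5.6400
theta = atan2(4.5, -3.4) = 127.0731 degrees

r = 5.6400, theta = 127.0731 degrees


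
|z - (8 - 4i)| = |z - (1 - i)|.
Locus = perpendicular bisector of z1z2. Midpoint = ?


Equal distances means the locus is the perpendicular bisector of z1 and z2.
Midpoint = ((8+1)/2, (-4+(-1))/2) = (4.5000, -2.5000)

Perpendicular bisector through (4.5000, -2.5000)


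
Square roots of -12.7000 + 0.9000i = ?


|z| = sqrt(161.29+0.81) = 12.7318
sqrt((|z|+a)/2) = sqrt((12.7318+(-12.7))/2) = sqrt(0.0159) = 0.1262
sqrt((|z|-a)/2) = sqrt((12.7318-(-12.7))/2) = sqrt(12.7159) = 3.5659

±(0.1262 + 3.5659i) i.e. 0.1262 + 3.5659i and -0.1262 - 3.5659i


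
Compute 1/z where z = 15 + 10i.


|z|^2 = 225+100 = 325
1/z = (15 - 10i)/325

1/z = 0.0462 - 0.0308i


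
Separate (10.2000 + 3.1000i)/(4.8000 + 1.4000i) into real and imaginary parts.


Multiply by conjugate: (10.2000 + 3.1000i)(4.8000 - 1.4000i) / (4.8^2 + 1.4^2)
Numerator real = 10.2*4.8 + 3.1*1.4 = 53.3
Numerator imag = 3.1*4.8 - 10.2*1.4 = 0.6
Denominator = 25
Re(z) = 53.3/25 = 2.1320
Im(z) = 0.6/25 = 0.0240

Re(z) = 2.1320, Im(z) = 0.0240


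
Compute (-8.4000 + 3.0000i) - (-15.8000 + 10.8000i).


Real: -8.4 + 15.8 = 7.4
Imag: 3 - 10.8 = -7.8

7.4000 - 7.8000i


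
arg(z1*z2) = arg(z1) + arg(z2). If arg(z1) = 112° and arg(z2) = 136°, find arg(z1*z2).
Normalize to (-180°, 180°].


arg(z1*z2) = 112° + 136° = 248°
Normalized to (-180°, 180°]: -112°

-112°


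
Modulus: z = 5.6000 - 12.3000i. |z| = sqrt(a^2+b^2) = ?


|z| = sqrt(5.6^2 + (-12.3)^2) = sqrt(31.36 + 151.29) = sqrt(182.65) = 13.5148

|z| = 13.5148


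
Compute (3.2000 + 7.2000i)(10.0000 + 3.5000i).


Real = 3.2*10 - 7.2*3.5 = 32 - 25.2 = 6.8
Imag = 3.2*3.5 + 10*7.2 = 11.2 + 72 = 83.2

6.8000 + 83.2000i


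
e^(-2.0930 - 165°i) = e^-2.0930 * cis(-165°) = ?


e^-2.0930 = 0.1233
cos(-165°) = -0.9659
sin(-165°) = -0.2588
Real = 0.1233*(-0.9659) = -0.1191
Imag = 0.1233*(-0.2588) = -0.0319

-0.1191 - 0.0319i


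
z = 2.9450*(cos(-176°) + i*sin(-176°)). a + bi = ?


a = 2.9450*cos(-176°) = 2.9450*(-0.99756) = -2.9378
b = 2.9450*sin(-176°) = 2.9450*(-0.06976) = -0.2054

-2.9378 - 0.2054i


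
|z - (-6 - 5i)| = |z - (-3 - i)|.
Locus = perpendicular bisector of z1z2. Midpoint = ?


Equal distances means the locus is the perpendicular bisector of z1 and z2.
Midpoint = ((-6+(-3))/2, (-5+(-1))/2) = (-4.5000, -3.0000)

Perpendicular bisector through (-4.5000, -3.0000)


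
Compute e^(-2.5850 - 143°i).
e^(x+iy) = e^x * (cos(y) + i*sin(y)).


e^-2.5850 = 0.0754
cos(-143°) = -0.7986
sin(-143°) = -0.6018
Real = 0.0754*(-0.7986) = -0.0602
Imag = 0.0754*(-0.6018) = -0.0454

-0.0602 - 0.0454i


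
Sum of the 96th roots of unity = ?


The sum of all 96th roots of unity is 0.
Geometric series: (1 - w^96)/(1 - w) = (1-1)/(1-w) = 0 since w^96 = 1, w ≠ 1.
Alternatively: coefficient of z^95 in z^96 - 1 is 0.

0


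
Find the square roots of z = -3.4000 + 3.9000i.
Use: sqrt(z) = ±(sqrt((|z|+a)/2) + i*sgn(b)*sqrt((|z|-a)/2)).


|z| = sqrt(11.56+15.21) = 5.1740
sqrt((|z|+a)/2) = sqrt((5.1740+(-3.4))/2) = sqrt(0.8870) = 0.9418
sqrt((|z|-a)/2) = sqrt((5.1740-(-3.4))/2) = sqrt(4.2870) = 2.0705

±(0.9418 + 2.0705i) i.e. 0.9418 + 2.0705i and -0.9418 - 2.0705i


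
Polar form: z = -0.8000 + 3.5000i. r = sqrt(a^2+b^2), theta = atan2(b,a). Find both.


r = sqrt(0.64+12.25) = sqrt(12.89) = 3.5903
theta = atan2(3.5, -0.8) = 102.8750 degrees

r = 3.5903, theta = 102.8750 degrees


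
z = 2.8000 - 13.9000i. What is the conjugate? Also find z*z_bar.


z_bar = 2.8000 + 13.9000i
z*z_bar = 2.8^2 + (-13.9)^2 = 7.84 + 193.21 = 201.05

z_bar = 2.8000 + 13.9000i, z*z_bar = 201.05


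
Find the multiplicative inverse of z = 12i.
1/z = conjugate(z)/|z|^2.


|z|^2 = 0+144 = 144
1/z = (0 - 12i)/144

1/z = 0 - 0.0833i


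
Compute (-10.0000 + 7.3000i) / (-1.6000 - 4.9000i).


Conjugate of z2 = -1.6000 + 4.9000i
Numerator: (-10.0000 + 7.3000i)(-1.6000 + 4.9000i) = -19.7700 - 60.6800i
Denominator: (-1.6)^2 + (-4.9)^2 = 26.57
Result = (-19.7700 - 60.6800i)/26.57

-0.7441 - 2.2838i


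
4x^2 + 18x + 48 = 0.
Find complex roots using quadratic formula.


disc = 18^2 - 4*4*48 = 324 - 768 = -444
sqrt(|disc|) = sqrt(444) = 21.0713
Real part = -18/(2*4) = -2.2500
Imag part = 21.0713/(2*4) = 2.6339

-2.2500 ± 2.6339i


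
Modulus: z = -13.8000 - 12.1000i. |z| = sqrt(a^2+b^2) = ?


|z| = sqrt((-13.8)^2 + (-12.1)^2) = sqrt(190.44 + 146.41) = sqrt(336.85) = 18.3535

|z| = 18.3535


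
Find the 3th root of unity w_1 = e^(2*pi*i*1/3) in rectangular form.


Angle = 360*1/3 = 120°
a = cos(120°) = -0.5000
b = sin(120°) = 0.8660

-0.5000 + 0.8660i


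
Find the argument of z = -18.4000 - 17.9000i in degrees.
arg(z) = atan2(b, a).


Re = -18.4, Im = -17.9
arg = atan2(-17.9, -18.4) = -135.7891 degrees

arg(z) = -135.7891 degrees


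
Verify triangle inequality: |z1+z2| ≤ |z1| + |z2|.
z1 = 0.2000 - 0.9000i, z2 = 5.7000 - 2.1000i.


|z1| = sqrt(0.2^2 + (-0.9)^2) = sqrt(0.85) = 0.9220
|z2| = sqrt(5.7^2 + (-2.1)^2) = sqrt(36.9) = 6.0745
z1+z2 = 5.9000 - 3.0000i
|z1+z2| = sqrt(43.81) = 6.6189
|z1|+|z2| = 0.9220 + 6.0745 = 6.9965

|z1+z2| = 6.6189 ≤ |z1|+|z2| = 6.9965 (verified)


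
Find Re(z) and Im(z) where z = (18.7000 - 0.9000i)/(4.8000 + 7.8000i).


Multiply by conjugate: (18.7000 - 0.9000i)(4.8000 - 7.8000i) / (4.8^2 + 7.8^2)
Numerator real = 18.7*4.8 - (0.9)*7.8 = 82.74
Numerator imag = -0.9*4.8 - 18.7*7.8 = -150.18
Denominator = 83.88
Re(z) = 82.74/83.88 = 0.9864
Im(z) = -150.18/83.88 = -1.7904

Re(z) = 0.9864, Im(z) = -1.7904


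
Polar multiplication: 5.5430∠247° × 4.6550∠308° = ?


r = 5.5430 * 4.6550 = 25.8027
theta = 247° + 308° = 555° = 195° (mod 360)

25.8027 cis(195°)


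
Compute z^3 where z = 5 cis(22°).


r^3 = 5^3 = 125
n*theta = 3*22° = 66° = 66° (mod 360)
a = 125*cos(66°) = 50.8421
b = 125*sin(66°) = 114.1932

125 cis(66°) = 50.8421 + 114.1932i


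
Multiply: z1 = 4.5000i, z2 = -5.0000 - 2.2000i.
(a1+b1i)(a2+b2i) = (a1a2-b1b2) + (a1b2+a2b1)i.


Real = 0*(-5) - 4.5*(-2.2) = 0 - (-9.9) = 9.9
Imag = 0*(-2.2) - (5)*4.5 = 0 - (22.5) = -22.5

9.9000 - 22.5000i


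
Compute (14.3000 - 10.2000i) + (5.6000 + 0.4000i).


Real: 14.3 + 5.6 = 19.9
Imag: -10.2 + 0.4 = -9.8

19.9000 - 9.8000i


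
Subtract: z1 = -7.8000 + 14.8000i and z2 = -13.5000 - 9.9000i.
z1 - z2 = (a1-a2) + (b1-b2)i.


Real: -7.8 + 13.5 = 5.7
Imag: 14.8 + 9.9 = 24.7

5.7000 + 24.7000i


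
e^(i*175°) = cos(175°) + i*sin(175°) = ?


cos(175°) = -0.9962
sin(175°) = 0.0872

e^(i*175°) = -0.9962 + 0.0872i


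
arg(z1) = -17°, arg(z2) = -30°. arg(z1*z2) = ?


arg(z1*z2) = -17° - 30° = -47°
Normalized to (-180°, 180°]: -47°

-47°


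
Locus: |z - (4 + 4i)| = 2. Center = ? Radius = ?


|z - z0| = r is a circle with center z0 and radius r.
Center = (4, 4), radius = 2

Circle with center (4, 4) and radius 2


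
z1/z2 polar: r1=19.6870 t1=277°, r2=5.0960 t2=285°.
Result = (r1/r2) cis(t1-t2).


r = 19.6870 / 5.0960 = 3.8632
theta = 277° - 285° = -8° = 352° (mod 360)

3.8632 cis(352°)


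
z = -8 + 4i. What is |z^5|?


|z| = sqrt(64+16) = sqrt(80) = 8.9443
|z^5| = |z|^5 = (sqrt(80))^5 = 80^2 * sqrt(80) = 6400*sqrt(80)

|z^5| = 6400*sqrt(80) ≈ 57243.3402


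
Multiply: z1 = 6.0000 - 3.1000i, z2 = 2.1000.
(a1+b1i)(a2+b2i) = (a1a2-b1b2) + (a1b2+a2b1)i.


Real = 6*2.1 - (-3.1)*0 = 12.6 - 0 = 12.6
Imag = 6*0 + 2.1*(-3.1) = 0 - (6.51) = -6.51

12.6000 - 6.5100i


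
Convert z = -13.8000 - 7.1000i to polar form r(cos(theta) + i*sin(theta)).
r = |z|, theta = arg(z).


r = sqrt(190.44+50.41) = sqrt(240.85) = 15.5193
theta = atan2(-7.1, -13.8) = -152.7745 degrees

r = 15.5193, theta = -152.7745 degrees


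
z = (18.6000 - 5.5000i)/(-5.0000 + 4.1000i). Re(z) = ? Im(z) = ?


Multiply by conjugate: (18.6000 - 5.5000i)(-5.0000 - 4.1000i) / ((-5)^2 + 4.1^2)
Numerator real = 18.6*(-5) - (5.5)*4.1 = -115.55
Numerator imag = -5.5*(-5) - 18.6*4.1 = -48.76
Denominator = 41.81
Re(z) = -115.55/41.81 = -2.7637
Im(z) = -48.76/41.81 = -1.1662

Re(z) = -2.7637, Im(z) = -1.1662


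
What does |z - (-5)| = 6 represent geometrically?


|z - z0| = r is a circle with center z0 and radius r.
Center = (-5, 0), radius = 6

Circle with center (-5, 0) and radius 6


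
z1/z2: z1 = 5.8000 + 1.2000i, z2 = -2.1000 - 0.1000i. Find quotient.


Conjugate of z2 = -2.1000 + 0.1000i
Numerator: (5.8000 + 1.2000i)(-2.1000 + 0.1000i) = -12.3000 - 1.9400i
Denominator: (-2.1)^2 + (-0.1)^2 = 4.42
Result = (-12.3000 - 1.9400i)/4.42

-2.7828 - 0.4389i


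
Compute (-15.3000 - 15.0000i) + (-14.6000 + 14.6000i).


Real: -15.3 - 14.6 = -29.9
Imag: -15 + 14.6 = -0.4

-29.9000 - 0.4000i


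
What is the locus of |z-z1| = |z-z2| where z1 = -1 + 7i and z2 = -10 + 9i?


Equal distances means the locus is the perpendicular bisector of z1 and z2.
Midpoint = ((-1+(-10))/2, (7+9)/2) = (-5.5000, 8.0000)

Perpendicular bisector through (-5.5000, 8.0000)


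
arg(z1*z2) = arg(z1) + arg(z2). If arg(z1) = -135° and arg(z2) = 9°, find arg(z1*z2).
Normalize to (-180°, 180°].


arg(z1*z2) = -135° + 9° = -126°
Normalized to (-180°, 180°]: -126°

-126°


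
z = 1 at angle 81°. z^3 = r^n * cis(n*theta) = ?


r^3 = 1^3 = 1
n*theta = 3*81° = 243° = 243° (mod 360)
a = 1*cos(243°) = -0.4540
b = 1*sin(243°) = -0.8910

1 cis(243°) = -0.4540 - 0.8910i


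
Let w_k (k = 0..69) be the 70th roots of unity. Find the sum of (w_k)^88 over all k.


The roots are w_k = w^k with w = e^(2*pi*i/70), and (w^k)^88 = (w^88)^k.
So S = 1 + u + u^2 + ... + u^(69) with u = w^88.
88 = 1*70 + 18, so 88 is not a multiple of 70: u = (w^70)^1 * w^18 = w^18 ≠ 1 (w is a primitive 70th root), while u^70 = (w^70)^88 = 1.
Geometric series: S = (1 - u^70)/(1 - u) = (1 - 1)/(1 - u) = 0

S = 0


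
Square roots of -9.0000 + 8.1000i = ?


|z| = sqrt(81+65.61) = 12.1083
sqrt((|z|+a)/2) = sqrt((12.1083+(-9))/2) = sqrt(1.5541) = 1.2466
sqrt((|z|-a)/2) = sqrt((12.1083-(-9))/2) = sqrt(10.5541) = 3.2487

±(1.2466 + 3.2487i) i.e. 1.2466 + 3.2487i and -1.2466 - 3.2487i


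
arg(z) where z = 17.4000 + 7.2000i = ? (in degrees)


Re = 17.4, Im = 7.2
arg = atan2(7.2, 17.4) = 22.4794 degrees

arg(z) = 22.4794 degrees


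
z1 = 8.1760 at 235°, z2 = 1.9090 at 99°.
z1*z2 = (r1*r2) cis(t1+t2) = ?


r = 8.1760 * 1.9090 = 15.6080
theta = 235° + 99° = 334° = 334° (mod 360)

15.6080 cis(334°)


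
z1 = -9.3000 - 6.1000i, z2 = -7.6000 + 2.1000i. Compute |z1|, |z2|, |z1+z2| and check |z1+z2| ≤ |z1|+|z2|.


|z1| = sqrt((-9.3)^2 + (-6.1)^2) = sqrt(123.7) = 11.1221
|z2| = sqrt((-7.6)^2 + 2.1^2) = sqrt(62.17) = 7.8848
z1+z2 = -16.9000 - 4.0000i
|z1+z2| = sqrt(301.61) = 17.3669
|z1|+|z2| = 11.1221 + 7.8848 = 19.0069

|z1+z2| = 17.3669 ≤ |z1|+|z2| = 19.0069 (verified)


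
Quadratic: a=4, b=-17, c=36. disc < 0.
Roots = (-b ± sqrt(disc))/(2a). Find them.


disc = (-17)^2 - 4*4*36 = 289 - 576 = -287
sqrt(|disc|) = sqrt(287) = 16.9411
Real part = 17/(2*4) = 2.1250
Imag part = 16.9411/(2*4) = 2.1176

2.1250 ± 2.1176i


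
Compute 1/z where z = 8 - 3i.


|z|^2 = 64+9 = 73
1/z = (8 + 3i)/73

1/z = 0.1096 + 0.0411i


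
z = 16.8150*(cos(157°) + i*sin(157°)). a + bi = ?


a = 16.8150*cos(157°) = 16.8150*(-0.920505) = -15.4783
b = 16.8150*sin(157°) = 16.8150*0.39073 = 6.5701

-15.4783 + 6.5701i


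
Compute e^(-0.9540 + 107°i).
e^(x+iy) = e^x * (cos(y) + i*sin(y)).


e^-0.9540 = 0.3852
cos(107°) = -0.2924
sin(107°) = 0.9563
Real = 0.3852*(-0.2924) = -0.1126
Imag = 0.3852*0.9563 = 0.3684

-0.1126 + 0.3684i


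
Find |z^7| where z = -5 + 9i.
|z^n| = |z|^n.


|z| = sqrt(25+81) = sqrt(106) = 10.2956
|z^7| = |z|^7 = (sqrt(106))^7 = 106^3 * sqrt(106) = 1191016*sqrt(106)

|z^7| = 1191016*sqrt(106) ≈ 12262260.2280


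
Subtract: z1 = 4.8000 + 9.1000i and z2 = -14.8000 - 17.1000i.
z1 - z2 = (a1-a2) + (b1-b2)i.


Real: 4.8 + 14.8 = 19.6
Imag: 9.1 + 17.1 = 26.2

19.6000 + 26.2000i


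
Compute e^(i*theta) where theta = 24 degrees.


cos(24°) = 0.9135
sin(24°) = 0.4067

e^(i*24°) = 0.9135 + 0.4067i


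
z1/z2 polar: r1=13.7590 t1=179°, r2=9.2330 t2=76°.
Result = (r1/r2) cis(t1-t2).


r = 13.7590 / 9.2330 = 1.4902
theta = 179° - 76° = 103° = 103° (mod 360)

1.4902 cis(103°)


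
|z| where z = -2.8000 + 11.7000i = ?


|z| = sqrt((-2.8)^2 + 11.7^2) = sqrt(7.84 + 136.89) = sqrt(144.73) = 12.0304

|z| = 12.0304


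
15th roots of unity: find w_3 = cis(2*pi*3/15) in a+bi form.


Angle = 360*3/15 = 72°
a = cos(72°) = 0.3090
b = sin(72°) = 0.9511

0.3090 + 0.9511i


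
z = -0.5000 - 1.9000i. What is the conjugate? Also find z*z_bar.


z_bar = -0.5000 + 1.9000i
z*z_bar = (-0.5)^2 + (-1.9)^2 = 0.25 + 3.61 = 3.86

z_bar = -0.5000 + 1.9000i, z*z_bar = 3.86


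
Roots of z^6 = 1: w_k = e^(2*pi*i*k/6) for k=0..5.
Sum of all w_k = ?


The sum of all 6th roots of unity is 0.
Geometric series: (1 - w^6)/(1 - w) = (1-1)/(1-w) = 0 since w^6 = 1, w ≠ 1.
Alternatively: coefficient of z^5 in z^6 - 1 is 0.

0


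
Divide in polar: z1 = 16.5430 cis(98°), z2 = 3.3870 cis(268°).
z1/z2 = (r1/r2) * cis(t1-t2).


r = 16.5430 / 3.3870 = 4.8843
theta = 98° - 268° = -170° = 190° (mod 360)

4.8843 cis(190°)


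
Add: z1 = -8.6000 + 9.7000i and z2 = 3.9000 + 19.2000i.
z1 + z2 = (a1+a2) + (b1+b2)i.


Real: -8.6 + 3.9 = -4.7
Imag: 9.7 + 19.2 = 28.9

-4.7000 + 28.9000i


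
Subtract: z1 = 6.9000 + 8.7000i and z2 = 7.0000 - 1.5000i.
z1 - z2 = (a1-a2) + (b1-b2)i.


Real: 6.9 - 7 = -0.1
Imag: 8.7 + 1.5 = 10.2

-0.1000 + 10.2000i


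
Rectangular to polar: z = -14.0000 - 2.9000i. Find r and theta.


r = sqrt(196+8.41) = sqrt(204.41) = 14.2972
theta = atan2(-2.9, -14) = -168.2971 degrees

r = 14.2972, theta = -168.2971 degrees


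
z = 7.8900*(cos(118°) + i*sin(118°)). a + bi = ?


a = 7.8900*cos(118°) = 7.8900*(-0.46947) = -3.7041
b = 7.8900*sin(118°) = 7.8900*0.88295 = 6.9665

-3.7041 + 6.9665i


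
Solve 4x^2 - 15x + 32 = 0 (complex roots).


disc = (-15)^2 - 4*4*32 = 225 - 512 = -287
sqrt(|disc|) = sqrt(287) = 16.9411
Real part = 15/(2*4) = 1.8750
Imag part = 16.9411/(2*4) = 2.1176

1.8750 ± 2.1176i


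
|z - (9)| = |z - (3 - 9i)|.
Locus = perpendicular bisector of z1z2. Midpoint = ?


Equal distances means the locus is the perpendicular bisector of z1 and z2.
Midpoint = ((9+3)/2, (0+(-9))/2) = (6.0000, -4.5000)

Perpendicular bisector through (6.0000, -4.5000)


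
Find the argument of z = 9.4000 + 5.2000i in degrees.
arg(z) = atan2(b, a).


Re = 9.4, Im = 5.2
arg = atan2(5.2, 9.4) = 28.9510 degrees

arg(z) = 28.9510 degrees


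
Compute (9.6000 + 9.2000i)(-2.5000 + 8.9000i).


Real = 9.6*(-2.5) - 9.2*8.9 = -24 - 81.88 = -105.88
Imag = 9.6*8.9 - (2.5)*9.2 = 85.44 - (23) = 62.44

-105.8800 + 62.4400i


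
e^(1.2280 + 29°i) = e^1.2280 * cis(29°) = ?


e^1.2280 = 3.4144
cos(29°) = 0.87462
sin(29°) = 0.4848
Real = 3.4144*0.87462 = 2.9863
Imag = 3.4144*0.4848 = 1.6553

2.9863 + 1.6553i


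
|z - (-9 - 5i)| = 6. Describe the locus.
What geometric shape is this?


|z - z0| = r is a circle with center z0 and radius r.
Center = (-9, -5), radius = 6

Circle with center (-9, -5) and radius 6


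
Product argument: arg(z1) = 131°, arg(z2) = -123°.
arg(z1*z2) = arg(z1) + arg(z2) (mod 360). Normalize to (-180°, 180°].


arg(z1*z2) = 131° - 123° = 8°
Normalized to (-180°, 180°]: 8°

8°


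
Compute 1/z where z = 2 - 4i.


|z|^2 = 4+16 = 20
1/z = (2 + 4i)/20

1/z = 0.1000 + 0.2000i


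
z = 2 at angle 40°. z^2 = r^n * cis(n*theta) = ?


r^2 = 2^2 = 4
n*theta = 2*40° = 80° = 80° (mod 360)
a = 4*cos(80°) = 0.6946
b = 4*sin(80°) = 3.9392

4 cis(80°) = 0.6946 + 3.9392i


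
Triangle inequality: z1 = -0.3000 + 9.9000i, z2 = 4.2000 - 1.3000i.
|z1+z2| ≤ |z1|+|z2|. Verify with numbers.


|z1| = sqrt((-0.3)^2 + 9.9^2) = sqrt(98.1) = 9.9045
|z2| = sqrt(4.2^2 + (-1.3)^2) = sqrt(19.33) = 4.3966
z1+z2 = 3.9000 + 8.6000i
|z1+z2| = sqrt(89.17) = 9.4430
|z1|+|z2| = 9.9045 + 4.3966 = 14.3011

|z1+z2| = 9.4430 ≤ |z1|+|z2| = 14.3011 (verified)


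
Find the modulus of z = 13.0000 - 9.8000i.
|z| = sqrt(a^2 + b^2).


|z| = sqrt(13^2 + (-9.8)^2) = sqrt(169 + 96.04) = sqrt(265.04) = 16.2800

|z| = 16.2800


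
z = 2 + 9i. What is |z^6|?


|z| = sqrt(4+81) = sqrt(85) = 9.2195
|z^6| = |z|^6 = (sqrt(85))^6 = 85^3 = 614125

|z^6| = 614125


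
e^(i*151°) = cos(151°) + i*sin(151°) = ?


cos(151°) = -0.8746
sin(151°) = 0.4848

e^(i*151°) = -0.8746 + 0.4848i


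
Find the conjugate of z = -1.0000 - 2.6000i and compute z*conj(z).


z_bar = -1.0000 + 2.6000i
z*z_bar = (-1)^2 + (-2.6)^2 = 1 + 6.76 = 7.76

z_bar = -1.0000 + 2.6000i, z*z_bar = 7.76


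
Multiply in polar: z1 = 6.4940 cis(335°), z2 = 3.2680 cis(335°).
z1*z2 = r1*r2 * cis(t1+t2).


r = 6.4940 * 3.2680 = 21.2224
theta = 335° + 335° = 670° = 310° (mod 360)

21.2224 cis(310°)


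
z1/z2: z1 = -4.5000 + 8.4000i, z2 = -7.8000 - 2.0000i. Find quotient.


Conjugate of z2 = -7.8000 + 2.0000i
Numerator: (-4.5000 + 8.4000i)(-7.8000 + 2.0000i) = 18.3000 - 74.5200i
Denominator: (-7.8)^2 + (-2)^2 = 64.84
Result = (18.3000 - 74.5200i)/64.84

0.2822 - 1.1493i


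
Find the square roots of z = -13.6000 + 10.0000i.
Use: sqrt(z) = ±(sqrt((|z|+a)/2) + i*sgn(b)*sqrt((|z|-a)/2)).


|z| = sqrt(184.96+100) = 16.8808
sqrt((|z|+a)/2) = sqrt((16.8808+(-13.6))/2) = sqrt(1.6404) = 1.2808
sqrt((|z|-a)/2) = sqrt((16.8808-(-13.6))/2) = sqrt(15.2404) = 3.9039

±(1.2808 + 3.9039i) i.e. 1.2808 + 3.9039i and -1.2808 - 3.9039i


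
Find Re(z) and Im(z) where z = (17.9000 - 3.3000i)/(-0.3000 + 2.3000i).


Multiply by conjugate: (17.9000 - 3.3000i)(-0.3000 - 2.3000i) / ((-0.3)^2 + 2.3^2)
Numerator real = 17.9*(-0.3) - (3.3)*2.3 = -12.96
Numerator imag = -3.3*(-0.3) - 17.9*2.3 = -40.18
Denominator = 5.38
Re(z) = -12.96/5.38 = -2.4089
Im(z) = -40.18/5.38 = -7.4684

Re(z) = -2.4089, Im(z) = -7.4684


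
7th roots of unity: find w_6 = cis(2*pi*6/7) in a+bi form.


Angle = 360*6/7 = 308.5714°
a = cos(308.5714°) = 0.6235
b = sin(308.5714°) = -0.7818

0.6235 - 0.7818i


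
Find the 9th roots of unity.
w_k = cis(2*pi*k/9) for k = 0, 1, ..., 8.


The 9th roots of unity are cis(360k/9°) for k=0..8
Angle step = 360/9 = 40°
Primitive root: cis(40°)
Primitive root = 0.7660 + 0.6428i

9 roots at angles: 0°, 40°, 80°, 120°, 160°, 200°, 240°, 280°, 320°


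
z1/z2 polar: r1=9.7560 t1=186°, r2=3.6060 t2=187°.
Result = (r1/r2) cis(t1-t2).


r = 9.7560 / 3.6060 = 2.7055
theta = 186° - 187° = -1° = 359° (mod 360)

2.7055 cis(359°)


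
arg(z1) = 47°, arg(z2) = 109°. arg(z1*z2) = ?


arg(z1*z2) = 47° + 109° = 156°
Normalized to (-180°, 180°]: 156°

156°


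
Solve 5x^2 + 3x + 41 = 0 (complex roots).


disc = 3^2 - 4*5*41 = 9 - 820 = -811
sqrt(|disc|) = sqrt(811) = 28.4781
Real part = -3/(2*5) = -0.3000
Imag part = 28.4781/(2*5) = 2.8478

-0.3000 ± 2.8478i


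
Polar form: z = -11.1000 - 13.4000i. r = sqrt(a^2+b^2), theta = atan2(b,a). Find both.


r = sqrt(123.21+179.56) = sqrt(302.77) = 17.4003
theta = atan2(-13.4, -11.1) = -129.6369 degrees

r = 17.4003, theta = -129.6369 degrees


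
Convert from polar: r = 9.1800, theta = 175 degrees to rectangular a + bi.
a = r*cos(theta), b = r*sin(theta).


a = 9.1800*cos(175°) = 9.1800*(-0.9962) = -9.1451
b = 9.1800*sin(175°) = 9.1800*0.08716 = 0.8001

-9.1451 + 0.8001i


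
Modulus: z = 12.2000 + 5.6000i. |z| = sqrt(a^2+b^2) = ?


|z| = sqrt(12.2^2 + 5.6^2) = sqrt(148.84 + 31.36) = sqrt(180.2) = 13.4239

|z| = 13.4239


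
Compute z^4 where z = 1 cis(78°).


r^4 = 1^4 = 1
n*theta = 4*78° = 312° = 312° (mod 360)
a = 1*cos(312°) = 0.6691
b = 1*sin(312°) = -0.7431

1 cis(312°) = 0.6691 - 0.7431i


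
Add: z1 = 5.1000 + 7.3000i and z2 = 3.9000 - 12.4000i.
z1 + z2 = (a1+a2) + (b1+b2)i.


Real: 5.1 + 3.9 = 9
Imag: 7.3 - 12.4 = -5.1

9.0000 - 5.1000i


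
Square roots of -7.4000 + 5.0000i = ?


|z| = sqrt(54.76+25) = 8.9308
sqrt((|z|+a)/2) = sqrt((8.9308+(-7.4))/2) = sqrt(0.7654) = 0.8749
sqrt((|z|-a)/2) = sqrt((8.9308-(-7.4))/2) = sqrt(8.1654) = 2.8575

±(0.8749 + 2.8575i) i.e. 0.8749 + 2.8575i and -0.8749 - 2.8575i


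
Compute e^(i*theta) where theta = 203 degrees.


cos(203°) = -0.9205
sin(203°) = -0.3907

e^(i*203°) = -0.9205 - 0.3907i


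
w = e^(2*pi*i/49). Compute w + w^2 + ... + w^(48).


With w = e^(2*pi*i/49), all 49 of the 49th roots of unity w^0 = 1, w, ..., w^(48) sum to 0: 1 + w + ... + w^(48) = (1 - w^49)/(1 - w) = 0 since w^49 = 1, w ≠ 1.
Removing the root 1: w + w^2 + ... + w^(48) = 0 - 1 = -1

Sum = -1


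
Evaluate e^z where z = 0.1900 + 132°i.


e^0.1900 = 1.2092
cos(132°) = -0.6691
sin(132°) = 0.7431
Real = 1.2092*(-0.6691) = -0.8091
Imag = 1.2092*0.7431 = 0.8986

-0.8091 + 0.8986i


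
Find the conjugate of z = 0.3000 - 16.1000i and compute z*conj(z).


z_bar = 0.3000 + 16.1000i
z*z_bar = 0.3^2 + (-16.1)^2 = 0.09 + 259.21 = 259.3

z_bar = 0.3000 + 16.1000i, z*z_bar = 259.3


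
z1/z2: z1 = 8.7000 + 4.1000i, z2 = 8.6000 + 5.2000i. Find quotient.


Conjugate of z2 = 8.6000 - 5.2000i
Numerator: (8.7000 + 4.1000i)(8.6000 - 5.2000i) = 96.1400 - 9.9800i
Denominator: 8.6^2 + 5.2^2 = 101
Result = (96.1400 - 9.9800i)/101

0.9519 - 0.0988i


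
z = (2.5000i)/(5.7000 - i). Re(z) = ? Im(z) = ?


Multiply by conjugate: (2.5000i)(5.7000 + i) / (5.7^2 + (-1)^2)
Numerator real = 0*5.7 + 2.5*(-1) = -2.5
Numerator imag = 2.5*5.7 - 0*(-1) = 14.25
Denominator = 33.49
Re(z) = -2.5/33.49 = -0.0746
Im(z) = 14.25/33.49 = 0.4255

Re(z) = -0.0746, Im(z) = 0.4255


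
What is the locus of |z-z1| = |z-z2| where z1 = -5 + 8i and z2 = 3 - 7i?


Equal distances means the locus is the perpendicular bisector of z1 and z2.
Midpoint = ((-5+3)/2, (8+(-7))/2) = (-1.0000, 0.5000)

Perpendicular bisector through (-1.0000, 0.5000)


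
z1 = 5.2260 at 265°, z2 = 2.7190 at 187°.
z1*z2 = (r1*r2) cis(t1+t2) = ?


r = 5.2260 * 2.7190 = 14.2095
theta = 265° + 187° = 452° = 92° (mod 360)

14.2095 cis(92°)


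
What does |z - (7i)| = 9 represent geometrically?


|z - z0| = r is a circle with center z0 and radius r.
Center = (0, 7), radius = 9

Circle with center (0, 7) and radius 9


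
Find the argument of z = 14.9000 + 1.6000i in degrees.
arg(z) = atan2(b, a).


Re = 14.9, Im = 1.6
arg = atan2(1.6, 14.9) = 6.1291 degrees

arg(z) = 6.1291 degrees


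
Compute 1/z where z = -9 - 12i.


|z|^2 = 81+144 = 225
1/z = (-9 + 12i)/225

1/z = -0.0400 + 0.0533i


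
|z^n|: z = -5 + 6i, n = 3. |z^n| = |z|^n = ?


|z| = sqrt(25+36) = sqrt(61) = 7.8102
|z^3| = |z|^3 = (sqrt(61))^3 = 61*sqrt(61)

|z^3| = 61*sqrt(61) ≈ 476.4252


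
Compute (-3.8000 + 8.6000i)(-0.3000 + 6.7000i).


Real = -3.8*(-0.3) - 8.6*6.7 = 1.14 - 57.62 = -56.48
Imag = -3.8*6.7 - (0.3)*8.6 = -25.46 - (2.58) = -28.04

-56.4800 - 28.0400i


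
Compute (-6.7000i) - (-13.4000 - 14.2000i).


Real: 0 + 13.4 = 13.4
Imag: -6.7 + 14.2 = 7.5

13.4000 + 7.5000i


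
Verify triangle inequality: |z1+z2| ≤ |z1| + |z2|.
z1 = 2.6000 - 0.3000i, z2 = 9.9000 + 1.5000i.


|z1| = sqrt(2.6^2 + (-0.3)^2) = sqrt(6.85) = 2.6173
|z2| = sqrt(9.9^2 + 1.5^2) = sqrt(100.26) = 10.0130
z1+z2 = 12.5000 + 1.2000i
|z1+z2| = sqrt(157.69) = 12.5575
|z1|+|z2| = 2.6173 + 10.0130 = 12.6303

|z1+z2| = 12.5575 ≤ |z1|+|z2| = 12.6303 (verified)


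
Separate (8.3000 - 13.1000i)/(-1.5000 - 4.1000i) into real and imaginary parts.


Multiply by conjugate: (8.3000 - 13.1000i)(-1.5000 + 4.1000i) / ((-1.5)^2 + (-4.1)^2)
Numerator real = 8.3*(-1.5) - (13.1)*(-4.1) = 41.26
Numerator imag = -13.1*(-1.5) - 8.3*(-4.1) = 53.68
Denominator = 19.06
Re(z) = 41.26/19.06 = 2.1647
Im(z) = 53.68/19.06 = 2.8164

Re(z) = 2.1647, Im(z) = 2.8164


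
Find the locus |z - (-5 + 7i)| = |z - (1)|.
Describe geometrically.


Equal distances means the locus is the perpendicular bisector of z1 and z2.
Midpoint = ((-5+1)/2, (7+0)/2) = (-2.0000, 3.5000)

Perpendicular bisector through (-2.0000, 3.5000)


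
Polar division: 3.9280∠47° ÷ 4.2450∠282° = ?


r = 3.9280 / 4.2450 = 0.9253
theta = 47° - 282° = -235° = 125° (mod 360)

0.9253 cis(125°)


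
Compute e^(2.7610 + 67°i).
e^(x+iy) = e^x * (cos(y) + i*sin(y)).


e^2.7610 = 15.8157
cos(67°) = 0.39073
sin(67°) = 0.9205
Real = 15.8157*0.39073 = 6.1797
Imag = 15.8157*0.9205 = 14.5584

6.1797 + 14.5584i


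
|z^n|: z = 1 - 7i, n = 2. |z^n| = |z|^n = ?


|z| = sqrt(1+49) = sqrt(50) = 7.0711
|z^2| = |z|^2 = (sqrt(50))^2 = 50

|z^2| = 50


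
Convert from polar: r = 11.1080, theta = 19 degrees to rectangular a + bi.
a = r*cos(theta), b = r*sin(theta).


a = 11.1080*cos(19°) = 11.1080*0.94552 = 10.5028
b = 11.1080*sin(19°) = 11.1080*0.32557 = 3.6164

10.5028 + 3.6164i


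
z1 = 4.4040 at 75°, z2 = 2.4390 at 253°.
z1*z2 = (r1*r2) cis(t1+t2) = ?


r = 4.4040 * 2.4390 = 10.7414
theta = 75° + 253° = 328° = 328° (mod 360)

10.7414 cis(328°)


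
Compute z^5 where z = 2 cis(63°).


r^5 = 2^5 = 32
n*theta = 5*63° = 315° = 315° (mod 360)
a = 32*cos(315°) = 22.6274
b = 32*sin(315°) = -22.6274

32 cis(315°) = 22.6274 - 22.6274i


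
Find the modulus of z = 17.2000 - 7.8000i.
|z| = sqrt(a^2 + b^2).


|z| = sqrt(17.2^2 + (-7.8)^2) = sqrt(295.84 + 60.84) = sqrt(356.68) = 18.8860

|z| = 18.8860


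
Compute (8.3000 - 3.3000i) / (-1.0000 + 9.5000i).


Conjugate of z2 = -1.0000 - 9.5000i
Numerator: (8.3000 - 3.3000i)(-1.0000 - 9.5000i) = -39.6500 - 75.5500i
Denominator: (-1)^2 + 9.5^2 = 91.25
Result = (-39.6500 - 75.5500i)/91.25

-0.4345 - 0.8279i


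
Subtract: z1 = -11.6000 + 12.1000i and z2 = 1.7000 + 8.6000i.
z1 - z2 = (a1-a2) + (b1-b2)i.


Real: -11.6 - 1.7 = -13.3
Imag: 12.1 - 8.6 = 3.5

-13.3000 + 3.5000i


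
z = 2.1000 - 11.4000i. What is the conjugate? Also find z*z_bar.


z_bar = 2.1000 + 11.4000i
z*z_bar = 2.1^2 + (-11.4)^2 = 4.41 + 129.96 = 134.37

z_bar = 2.1000 + 11.4000i, z*z_bar = 134.37


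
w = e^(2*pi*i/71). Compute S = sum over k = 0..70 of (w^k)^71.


The roots are w_k = w^k with w = e^(2*pi*i/71), and (w^k)^71 = (w^71)^k.
So S = 1 + u + u^2 + ... + u^(70) with u = w^71.
71 = 1*71 + 0, so 71 is a multiple of 71 and u = (w^71)^1 = 1.
Every one of the 71 terms equals 1: S = 71

S = 71


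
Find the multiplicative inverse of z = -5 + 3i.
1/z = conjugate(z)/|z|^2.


|z|^2 = 25+9 = 34
1/z = (-5 - 3i)/34

1/z = -0.1471 - 0.0882i


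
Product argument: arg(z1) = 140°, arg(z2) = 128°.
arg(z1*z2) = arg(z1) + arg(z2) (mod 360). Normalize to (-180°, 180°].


arg(z1*z2) = 140° + 128° = 268°
Normalized to (-180°, 180°]: -92°

-92°


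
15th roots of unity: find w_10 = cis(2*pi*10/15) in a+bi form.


Angle = 360*10/15 = 240°
a = cos(240°) = -0.5000
b = sin(240°) = -0.8660

-0.5000 - 0.8660i


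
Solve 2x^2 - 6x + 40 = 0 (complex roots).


disc = (-6)^2 - 4*2*40 = 36 - 320 = -284
sqrt(|disc|) = sqrt(284) = 16.8523
Real part = 6/(2*2) = 1.5000
Imag part = 16.8523/(2*2) = 4.2131

1.5000 ± 4.2131i


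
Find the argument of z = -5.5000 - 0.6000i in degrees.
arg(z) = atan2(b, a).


Re = -5.5, Im = -0.6
arg = atan2(-0.6, -5.5) = -173.7742 degrees

arg(z) = -173.7742 degrees


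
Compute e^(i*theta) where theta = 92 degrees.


cos(92°) = -0.0349
sin(92°) = 0.9994

e^(i*92°) = -0.0349 + 0.9994i


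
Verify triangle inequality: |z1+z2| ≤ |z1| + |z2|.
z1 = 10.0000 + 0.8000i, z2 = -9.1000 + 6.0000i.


|z1| = sqrt(10^2 + 0.8^2) = sqrt(100.64) = 10.0319
|z2| = sqrt((-9.1)^2 + 6^2) = sqrt(118.81) = 10.9000
z1+z2 = 0.9000 + 6.8000i
|z1+z2| = sqrt(47.05) = 6.8593
|z1|+|z2| = 10.0319 + 10.9000 = 20.9319

|z1+z2| = 6.8593 ≤ |z1|+|z2| = 20.9319 (verified)


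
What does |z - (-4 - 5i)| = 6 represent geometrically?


|z - z0| = r is a circle with center z0 and radius r.
Center = (-4, -5), radius = 6

Circle with center (-4, -5) and radius 6


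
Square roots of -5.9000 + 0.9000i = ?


|z| = sqrt(34.81+0.81) = 5.9682
sqrt((|z|+a)/2) = sqrt((5.9682+(-5.9))/2) = sqrt(0.0341) = 0.1847
sqrt((|z|-a)/2) = sqrt((5.9682-(-5.9))/2) = sqrt(5.9341) = 2.4360

±(0.1847 + 2.4360i) i.e. 0.1847 + 2.4360i and -0.1847 - 2.4360i


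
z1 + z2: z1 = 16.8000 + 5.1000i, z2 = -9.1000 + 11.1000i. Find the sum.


Real: 16.8 - 9.1 = 7.7
Imag: 5.1 + 11.1 = 16.2

7.7000 + 16.2000i


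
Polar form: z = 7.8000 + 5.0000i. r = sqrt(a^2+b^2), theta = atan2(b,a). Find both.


r = sqrt(60.84+25) = sqrt(85.84) = 9.2650
theta = atan2(5, 7.8) = 32.6609 degrees

r = 9.2650, theta = 32.6609 degrees


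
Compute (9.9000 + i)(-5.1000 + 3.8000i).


Real = 9.9*(-5.1) - 1*3.8 = -50.49 - 3.8 = -54.29
Imag = 9.9*3.8 - (5.1)*1 = 37.62 - (5.1) = 32.52

-54.2900 + 32.5200i


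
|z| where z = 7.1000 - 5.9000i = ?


|z| = sqrt(7.1^2 + (-5.9)^2) = sqrt(50.41 + 34.81) = sqrt(85.22) = 9.2315

|z| = 9.2315


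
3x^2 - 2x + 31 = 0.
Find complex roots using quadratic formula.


disc = (-2)^2 - 4*3*31 = 4 - 372 = -368
sqrt(|disc|) = sqrt(368) = 19.1833
Real part = 2/(2*3) = 0.3333
Imag part = 19.1833/(2*3) = 3.1972

0.3333 ± 3.1972i


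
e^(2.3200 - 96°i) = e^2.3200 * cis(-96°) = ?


e^2.3200 = 10.1757
cos(-96°) = -0.104528
sin(-96°) = -0.99452
Real = 10.1757*(-0.104528) = -1.0636
Imag = 10.1757*(-0.99452) = -10.1199

-1.0636 - 10.1199i


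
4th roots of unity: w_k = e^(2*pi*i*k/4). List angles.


The 4th roots of unity are cis(360k/4°) for k=0..3
Angle step = 360/4 = 90°
Primitive root: cis(90°)
Primitive root = 0 + 1.0000i

4 roots at angles: 0°, 90°, 180°, 270°


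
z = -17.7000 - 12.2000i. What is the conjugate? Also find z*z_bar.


z_bar = -17.7000 + 12.2000i
z*z_bar = (-17.7)^2 + (-12.2)^2 = 313.29 + 148.84 = 462.13

z_bar = -17.7000 + 12.2000i, z*z_bar = 462.13


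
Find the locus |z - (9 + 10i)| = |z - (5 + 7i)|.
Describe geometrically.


Equal distances means the locus is the perpendicular bisector of z1 and z2.
Midpoint = ((9+5)/2, (10+7)/2) = (7.0000, 8.5000)

Perpendicular bisector through (7.0000, 8.5000)


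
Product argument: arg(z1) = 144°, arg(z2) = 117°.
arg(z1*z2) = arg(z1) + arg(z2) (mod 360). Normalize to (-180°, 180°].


arg(z1*z2) = 144° + 117° = 261°
Normalized to (-180°, 180°]: -99°

-99°


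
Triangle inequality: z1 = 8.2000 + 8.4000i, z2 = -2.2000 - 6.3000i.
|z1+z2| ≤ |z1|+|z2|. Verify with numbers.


|z1| = sqrt(8.2^2 + 8.4^2) = sqrt(137.8) = 11.7388
|z2| = sqrt((-2.2)^2 + (-6.3)^2) = sqrt(44.53) = 6.6731
z1+z2 = 6.0000 + 2.1000i
|z1+z2| = sqrt(40.41) = 6.3569
|z1|+|z2| = 11.7388 + 6.6731 = 18.4119

|z1+z2| = 6.3569 ≤ |z1|+|z2| = 18.4119 (verified)


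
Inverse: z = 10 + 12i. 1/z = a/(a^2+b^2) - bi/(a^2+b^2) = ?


|z|^2 = 100+144 = 244
1/z = (10 - 12i)/244

1/z = 0.0410 - 0.0492i


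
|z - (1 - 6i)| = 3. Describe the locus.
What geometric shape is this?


|z - z0| = r is a circle with center z0 and radius r.
Center = (1, -6), radius = 3

Circle with center (1, -6) and radius 3


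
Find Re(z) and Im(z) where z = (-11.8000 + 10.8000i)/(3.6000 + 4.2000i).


Multiply by conjugate: (-11.8000 + 10.8000i)(3.6000 - 4.2000i) / (3.6^2 + 4.2^2)
Numerator real = -11.8*3.6 + 10.8*4.2 = 2.88
Numerator imag = 10.8*3.6 - (-11.8)*4.2 = 88.44
Denominator = 30.6
Re(z) = 2.88/30.6 = 0.0941
Im(z) = 88.44/30.6 = 2.8902

Re(z) = 0.0941, Im(z) = 2.8902


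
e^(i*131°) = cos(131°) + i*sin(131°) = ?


cos(131°) = -0.6561
sin(131°) = 0.7547

e^(i*131°) = -0.6561 + 0.7547i


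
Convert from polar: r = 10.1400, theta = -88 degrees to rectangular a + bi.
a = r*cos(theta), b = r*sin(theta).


a = 10.1400*cos(-88°) = 10.1400*0.0349 = 0.3539
b = 10.1400*sin(-88°) = 10.1400*(-0.99939) = -10.1338

0.3539 - 10.1338i


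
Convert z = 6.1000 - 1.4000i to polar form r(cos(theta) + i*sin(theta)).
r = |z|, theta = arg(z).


r = sqrt(37.21+1.96) = sqrt(39.17) = 6.2586
theta = atan2(-1.4, 6.1) = -12.9260 degrees

r = 6.2586, theta = -12.9260 degrees


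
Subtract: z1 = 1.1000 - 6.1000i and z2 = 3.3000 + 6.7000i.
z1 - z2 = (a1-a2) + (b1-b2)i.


Real: 1.1 - 3.3 = -2.2
Imag: -6.1 - 6.7 = -12.8

-2.2000 - 12.8000i


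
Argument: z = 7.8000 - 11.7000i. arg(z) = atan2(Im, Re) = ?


Re = 7.8, Im = -11.7
arg = atan2(-11.7, 7.8) = -56.3099 degrees

arg(z) = -56.3099 degrees


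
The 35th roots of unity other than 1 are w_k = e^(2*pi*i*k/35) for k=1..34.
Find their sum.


With w = e^(2*pi*i/35), all 35 of the 35th roots of unity w^0 = 1, w, ..., w^(34) sum to 0: 1 + w + ... + w^(34) = (1 - w^35)/(1 - w) = 0 since w^35 = 1, w ≠ 1.
Removing the root 1: w + w^2 + ... + w^(34) = 0 - 1 = -1

Sum = -1


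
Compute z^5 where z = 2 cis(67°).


r^5 = 2^5 = 32
n*theta = 5*67° = 335° = 335° (mod 360)
a = 32*cos(335°) = 29.0018
b = 32*sin(335°) = -13.5238

32 cis(335°) = 29.0018 - 13.5238i


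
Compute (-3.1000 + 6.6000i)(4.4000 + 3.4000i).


Real = -3.1*4.4 - 6.6*3.4 = -13.64 - 22.44 = -36.08
Imag = -3.1*3.4 + 4.4*6.6 = -10.54 + 29.04 = 18.5

-36.0800 + 18.5000i


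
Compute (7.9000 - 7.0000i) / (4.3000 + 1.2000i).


Conjugate of z2 = 4.3000 - 1.2000i
Numerator: (7.9000 - 7.0000i)(4.3000 - 1.2000i) = 25.5700 - 39.5800i
Denominator: 4.3^2 + 1.2^2 = 19.93
Result = (25.5700 - 39.5800i)/19.93

1.2830 - 1.9860i


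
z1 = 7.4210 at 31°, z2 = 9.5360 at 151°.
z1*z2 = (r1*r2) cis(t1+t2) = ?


r = 7.4210 * 9.5360 = 70.7667
theta = 31° + 151° = 182° = 182° (mod 360)

70.7667 cis(182°)


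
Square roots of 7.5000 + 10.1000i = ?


|z| = sqrt(56.25+102.01) = 12.5801
sqrt((|z|+a)/2) = sqrt((12.5801+7.5)/2) = sqrt(10.0401) = 3.1686
sqrt((|z|-a)/2) = sqrt((12.5801-7.5)/2) = sqrt(2.5401) = 1.5938

±(3.1686 + 1.5938i) i.e. 3.1686 + 1.5938i and -3.1686 - 1.5938i


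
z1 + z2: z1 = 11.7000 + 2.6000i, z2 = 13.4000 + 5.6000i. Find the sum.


Real: 11.7 + 13.4 = 25.1
Imag: 2.6 + 5.6 = 8.2

25.1000 + 8.2000i


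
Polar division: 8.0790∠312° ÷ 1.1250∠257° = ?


r = 8.0790 / 1.1250 = 7.1813
theta = 312° - 257° = 55° = 55° (mod 360)

7.1813 cis(55°)


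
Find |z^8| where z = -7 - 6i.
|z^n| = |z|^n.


|z| = sqrt(49+36) = sqrt(85) = 9.2195
|z^8| = |z|^8 = (sqrt(85))^8 = 85^4 = 52200625

|z^8| = 52200625


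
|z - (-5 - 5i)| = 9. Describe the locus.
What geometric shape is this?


|z - z0| = r is a circle with center z0 and radius r.
Center = (-5, -5), radius = 9

Circle with center (-5, -5) and radius 9


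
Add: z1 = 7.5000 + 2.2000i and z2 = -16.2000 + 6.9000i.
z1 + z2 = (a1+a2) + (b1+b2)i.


Real: 7.5 - 16.2 = -8.7
Imag: 2.2 + 6.9 = 9.1

-8.7000 + 9.1000i


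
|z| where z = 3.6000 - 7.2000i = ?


|z| = sqrt(3.6^2 + (-7.2)^2) = sqrt(12.96 + 51.84) = sqrt(64.8) = 8.0498

|z| = 8.0498


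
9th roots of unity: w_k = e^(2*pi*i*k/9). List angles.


The 9th roots of unity are cis(360k/9°) for k=0..8
Angle step = 360/9 = 40°
Primitive root: cis(40°)
Primitive root = 0.7660 + 0.6428i

9 roots at angles: 0°, 40°, 80°, 120°, 160°, 200°, 240°, 280°, 320°


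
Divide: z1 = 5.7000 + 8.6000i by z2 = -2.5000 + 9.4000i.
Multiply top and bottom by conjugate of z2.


Conjugate of z2 = -2.5000 - 9.4000i
Numerator: (5.7000 + 8.6000i)(-2.5000 - 9.4000i) = 66.5900 - 75.0800i
Denominator: (-2.5)^2 + 9.4^2 = 94.61
Result = (66.5900 - 75.0800i)/94.61

0.7038 - 0.7936i
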